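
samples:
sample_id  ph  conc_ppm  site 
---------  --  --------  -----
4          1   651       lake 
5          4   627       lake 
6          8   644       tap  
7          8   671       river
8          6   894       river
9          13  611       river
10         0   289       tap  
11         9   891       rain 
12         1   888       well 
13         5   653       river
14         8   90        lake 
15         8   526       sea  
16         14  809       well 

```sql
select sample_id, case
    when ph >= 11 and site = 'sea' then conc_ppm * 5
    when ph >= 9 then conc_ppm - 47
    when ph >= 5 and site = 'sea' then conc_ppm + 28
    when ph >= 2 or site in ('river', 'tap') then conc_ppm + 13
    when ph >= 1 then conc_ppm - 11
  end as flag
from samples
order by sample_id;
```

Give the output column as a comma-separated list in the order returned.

sample_id=4: ph >= 1 → 640
sample_id=5: ph >= 2 or site in ('river', 'tap') → 640
sample_id=6: ph >= 2 or site in ('river', 'tap') → 657
sample_id=7: ph >= 2 or site in ('river', 'tap') → 684
sample_id=8: ph >= 2 or site in ('river', 'tap') → 907
sample_id=9: ph >= 9 → 564
sample_id=10: ph >= 2 or site in ('river', 'tap') → 302
sample_id=11: ph >= 9 → 844
sample_id=12: ph >= 1 → 877
sample_id=13: ph >= 2 or site in ('river', 'tap') → 666
sample_id=14: ph >= 2 or site in ('river', 'tap') → 103
sample_id=15: ph >= 5 and site = 'sea' → 554
sample_id=16: ph >= 9 → 762

640, 640, 657, 684, 907, 564, 302, 844, 877, 666, 103, 554, 762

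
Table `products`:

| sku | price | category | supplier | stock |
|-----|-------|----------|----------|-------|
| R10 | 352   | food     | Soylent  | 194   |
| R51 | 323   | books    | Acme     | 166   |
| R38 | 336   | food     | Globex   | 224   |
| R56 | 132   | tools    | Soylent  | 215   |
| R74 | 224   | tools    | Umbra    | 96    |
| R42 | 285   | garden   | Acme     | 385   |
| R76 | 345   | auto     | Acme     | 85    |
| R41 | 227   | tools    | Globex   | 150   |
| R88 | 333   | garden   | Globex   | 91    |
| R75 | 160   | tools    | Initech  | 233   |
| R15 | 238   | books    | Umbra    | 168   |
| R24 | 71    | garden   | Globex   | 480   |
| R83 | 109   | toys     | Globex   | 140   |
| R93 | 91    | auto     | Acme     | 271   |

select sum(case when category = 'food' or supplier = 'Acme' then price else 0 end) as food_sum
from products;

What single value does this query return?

1732

sku=R10: ✓ → 352
sku=R51: ✓ → 323
sku=R38: ✓ → 336
sku=R56: ✗
sku=R74: ✗
sku=R42: ✓ → 285
sku=R76: ✓ → 345
sku=R41: ✗
sku=R88: ✗
sku=R75: ✗
sku=R15: ✗
sku=R24: ✗
sku=R83: ✗
sku=R93: ✓ → 91
food_sum = 352 + 323 + 336 + 285 + 345 + 91 = 1732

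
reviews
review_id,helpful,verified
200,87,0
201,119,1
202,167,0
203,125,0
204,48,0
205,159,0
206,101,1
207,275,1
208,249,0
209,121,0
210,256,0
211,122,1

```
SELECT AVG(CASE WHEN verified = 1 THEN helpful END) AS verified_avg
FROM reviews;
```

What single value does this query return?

review_id=200: ✗
review_id=201: ✓ → 119
review_id=202: ✗
review_id=203: ✗
review_id=204: ✗
review_id=205: ✗
review_id=206: ✓ → 101
review_id=207: ✓ → 275
review_id=208: ✗
review_id=209: ✗
review_id=210: ✗
review_id=211: ✓ → 122
verified_avg = (119 + 101 + 275 + 122) / 4 = 154.25

154.25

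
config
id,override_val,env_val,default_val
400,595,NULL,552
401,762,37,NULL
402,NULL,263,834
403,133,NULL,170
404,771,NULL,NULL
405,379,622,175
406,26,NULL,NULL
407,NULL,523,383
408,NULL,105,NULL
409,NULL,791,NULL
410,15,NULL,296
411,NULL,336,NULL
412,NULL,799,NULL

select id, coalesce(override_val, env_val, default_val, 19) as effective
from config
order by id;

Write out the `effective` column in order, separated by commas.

id=400: override_val=595 → 595
id=401: override_val=762 → 762
id=402: override_val=NULL, env_val=263 → 263
id=403: override_val=133 → 133
id=404: override_val=771 → 771
id=405: override_val=379 → 379
id=406: override_val=26 → 26
id=407: override_val=NULL, env_val=523 → 523
id=408: override_val=NULL, env_val=105 → 105
id=409: override_val=NULL, env_val=791 → 791
id=410: override_val=15 → 15
id=411: override_val=NULL, env_val=336 → 336
id=412: override_val=NULL, env_val=799 → 799

595, 762, 263, 133, 771, 379, 26, 523, 105, 791, 15, 336, 799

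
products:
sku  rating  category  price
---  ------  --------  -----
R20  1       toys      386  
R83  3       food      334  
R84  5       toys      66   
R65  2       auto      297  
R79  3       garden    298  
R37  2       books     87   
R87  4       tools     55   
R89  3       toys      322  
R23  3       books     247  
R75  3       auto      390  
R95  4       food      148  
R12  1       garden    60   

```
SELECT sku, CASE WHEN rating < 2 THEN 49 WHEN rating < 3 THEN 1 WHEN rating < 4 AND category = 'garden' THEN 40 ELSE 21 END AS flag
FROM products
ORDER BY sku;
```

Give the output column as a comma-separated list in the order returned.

sku=R12: rating < 2 → 49
sku=R20: rating < 2 → 49
sku=R23: ELSE → 21
sku=R37: rating < 3 → 1
sku=R65: rating < 3 → 1
sku=R75: ELSE → 21
sku=R79: rating < 4 AND category = 'garden' → 40
sku=R83: ELSE → 21
sku=R84: ELSE → 21
sku=R87: ELSE → 21
sku=R89: ELSE → 21
sku=R95: ELSE → 21

49, 49, 21, 1, 1, 21, 40, 21, 21, 21, 21, 21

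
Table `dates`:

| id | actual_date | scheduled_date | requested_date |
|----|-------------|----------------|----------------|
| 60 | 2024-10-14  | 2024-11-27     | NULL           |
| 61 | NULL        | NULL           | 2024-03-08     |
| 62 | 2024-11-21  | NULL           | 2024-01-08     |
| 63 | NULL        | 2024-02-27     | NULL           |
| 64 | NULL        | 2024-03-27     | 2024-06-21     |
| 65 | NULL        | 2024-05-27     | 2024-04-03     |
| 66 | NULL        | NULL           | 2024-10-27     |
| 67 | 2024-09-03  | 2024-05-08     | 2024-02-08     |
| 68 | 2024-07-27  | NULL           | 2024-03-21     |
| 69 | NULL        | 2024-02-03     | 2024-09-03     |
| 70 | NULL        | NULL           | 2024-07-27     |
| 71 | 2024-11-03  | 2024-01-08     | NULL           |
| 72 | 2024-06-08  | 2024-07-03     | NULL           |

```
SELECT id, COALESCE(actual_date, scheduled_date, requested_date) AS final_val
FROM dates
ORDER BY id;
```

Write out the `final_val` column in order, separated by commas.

id=60: actual_date=2024-10-14 → 2024-10-14
id=61: actual_date=NULL, scheduled_date=NULL, requested_date=2024-03-08 → 2024-03-08
id=62: actual_date=2024-11-21 → 2024-11-21
id=63: actual_date=NULL, scheduled_date=2024-02-27 → 2024-02-27
id=64: actual_date=NULL, scheduled_date=2024-03-27 → 2024-03-27
id=65: actual_date=NULL, scheduled_date=2024-05-27 → 2024-05-27
id=66: actual_date=NULL, scheduled_date=NULL, requested_date=2024-10-27 → 2024-10-27
id=67: actual_date=2024-09-03 → 2024-09-03
id=68: actual_date=2024-07-27 → 2024-07-27
id=69: actual_date=NULL, scheduled_date=2024-02-03 → 2024-02-03
id=70: actual_date=NULL, scheduled_date=NULL, requested_date=2024-07-27 → 2024-07-27
id=71: actual_date=2024-11-03 → 2024-11-03
id=72: actual_date=2024-06-08 → 2024-06-08

2024-10-14, 2024-03-08, 2024-11-21, 2024-02-27, 2024-03-27, 2024-05-27, 2024-10-27, 2024-09-03, 2024-07-27, 2024-02-03, 2024-07-27, 2024-11-03, 2024-06-08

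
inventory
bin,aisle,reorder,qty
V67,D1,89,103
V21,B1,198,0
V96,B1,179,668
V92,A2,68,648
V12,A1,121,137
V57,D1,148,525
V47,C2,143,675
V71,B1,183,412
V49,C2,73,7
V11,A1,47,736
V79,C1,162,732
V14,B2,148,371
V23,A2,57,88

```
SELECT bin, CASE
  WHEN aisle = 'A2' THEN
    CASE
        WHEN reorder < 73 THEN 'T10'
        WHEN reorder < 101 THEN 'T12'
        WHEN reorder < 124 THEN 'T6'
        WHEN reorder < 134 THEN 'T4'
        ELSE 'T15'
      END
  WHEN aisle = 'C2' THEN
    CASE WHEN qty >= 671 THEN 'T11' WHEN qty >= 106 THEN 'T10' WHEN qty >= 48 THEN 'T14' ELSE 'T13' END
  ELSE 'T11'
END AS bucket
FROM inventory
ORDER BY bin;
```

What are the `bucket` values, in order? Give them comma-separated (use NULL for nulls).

bin=V11: aisle='A1' → outer ELSE → T11
bin=V12: aisle='A1' → outer ELSE → T11
bin=V14: aisle='B2' → outer ELSE → T11
bin=V21: aisle='B1' → outer ELSE → T11
bin=V23: aisle='A2' → inner[reorder < 73] → T10
bin=V47: aisle='C2' → inner[qty >= 671] → T11
bin=V49: aisle='C2' → inner[ELSE] → T13
bin=V57: aisle='D1' → outer ELSE → T11
bin=V67: aisle='D1' → outer ELSE → T11
bin=V71: aisle='B1' → outer ELSE → T11
bin=V79: aisle='C1' → outer ELSE → T11
bin=V92: aisle='A2' → inner[reorder < 73] → T10
bin=V96: aisle='B1' → outer ELSE → T11

T11, T11, T11, T11, T10, T11, T13, T11, T11, T11, T11, T10, T11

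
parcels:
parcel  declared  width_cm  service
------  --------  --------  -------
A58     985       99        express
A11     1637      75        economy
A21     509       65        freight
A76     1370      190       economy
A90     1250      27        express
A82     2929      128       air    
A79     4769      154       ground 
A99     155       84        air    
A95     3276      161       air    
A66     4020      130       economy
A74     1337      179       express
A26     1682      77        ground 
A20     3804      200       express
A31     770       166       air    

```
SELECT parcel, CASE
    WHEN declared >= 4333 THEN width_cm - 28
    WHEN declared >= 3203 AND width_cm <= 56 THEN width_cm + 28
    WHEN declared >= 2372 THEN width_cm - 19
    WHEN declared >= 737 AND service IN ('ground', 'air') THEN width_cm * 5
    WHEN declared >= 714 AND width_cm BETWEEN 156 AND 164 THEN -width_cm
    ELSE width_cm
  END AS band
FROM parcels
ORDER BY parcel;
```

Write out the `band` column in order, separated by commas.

75, 181, 65, 385, 830, 99, 111, 179, 190, 126, 109, 27, 142, 84

parcel=A11: ELSE → 75
parcel=A20: declared >= 2372 → 181
parcel=A21: ELSE → 65
parcel=A26: declared >= 737 AND service IN ('ground', 'air') → 385
parcel=A31: declared >= 737 AND service IN ('ground', 'air') → 830
parcel=A58: ELSE → 99
parcel=A66: declared >= 2372 → 111
parcel=A74: ELSE → 179
parcel=A76: ELSE → 190
parcel=A79: declared >= 4333 → 126
parcel=A82: declared >= 2372 → 109
parcel=A90: ELSE → 27
parcel=A95: declared >= 2372 → 142
parcel=A99: ELSE → 84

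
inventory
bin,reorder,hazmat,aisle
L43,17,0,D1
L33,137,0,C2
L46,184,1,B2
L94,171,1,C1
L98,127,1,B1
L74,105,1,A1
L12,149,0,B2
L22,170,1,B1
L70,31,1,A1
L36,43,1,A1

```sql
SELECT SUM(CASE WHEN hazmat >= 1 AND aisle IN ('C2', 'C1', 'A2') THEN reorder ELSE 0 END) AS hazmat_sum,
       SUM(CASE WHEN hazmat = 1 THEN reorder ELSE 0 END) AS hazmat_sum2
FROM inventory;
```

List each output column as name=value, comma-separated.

hazmat_sum=171, hazmat_sum2=831

[hazmat_sum: hazmat >= 1 AND aisle IN ('C2', 'C1', 'A2')]
bin=L43: ✗
bin=L33: ✗
bin=L46: ✗
bin=L94: ✓ → 171
bin=L98: ✗
bin=L74: ✗
bin=L12: ✗
bin=L22: ✗
bin=L70: ✗
bin=L36: ✗
hazmat_sum = 171
—
[hazmat_sum2: hazmat = 1]
bin=L43: ✗
bin=L33: ✗
bin=L46: ✓ → 184
bin=L94: ✓ → 171
bin=L98: ✓ → 127
bin=L74: ✓ → 105
bin=L12: ✗
bin=L22: ✓ → 170
bin=L70: ✓ → 31
bin=L36: ✓ → 43
hazmat_sum2 = 184 + 171 + 127 + 105 + 170 + 31 + 43 = 831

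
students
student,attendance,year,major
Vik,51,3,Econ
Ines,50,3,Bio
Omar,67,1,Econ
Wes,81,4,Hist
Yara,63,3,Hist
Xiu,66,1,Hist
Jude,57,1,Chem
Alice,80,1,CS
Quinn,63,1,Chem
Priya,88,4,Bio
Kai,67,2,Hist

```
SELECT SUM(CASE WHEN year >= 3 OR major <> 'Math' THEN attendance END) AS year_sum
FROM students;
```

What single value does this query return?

student=Vik: ✓ → 51
student=Ines: ✓ → 50
student=Omar: ✓ → 67
student=Wes: ✓ → 81
student=Yara: ✓ → 63
student=Xiu: ✓ → 66
student=Jude: ✓ → 57
student=Alice: ✓ → 80
student=Quinn: ✓ → 63
student=Priya: ✓ → 88
student=Kai: ✓ → 67
year_sum = 51 + 50 + 67 + 81 + 63 + 66 + 57 + 80 + 63 + 88 + 67 = 733

733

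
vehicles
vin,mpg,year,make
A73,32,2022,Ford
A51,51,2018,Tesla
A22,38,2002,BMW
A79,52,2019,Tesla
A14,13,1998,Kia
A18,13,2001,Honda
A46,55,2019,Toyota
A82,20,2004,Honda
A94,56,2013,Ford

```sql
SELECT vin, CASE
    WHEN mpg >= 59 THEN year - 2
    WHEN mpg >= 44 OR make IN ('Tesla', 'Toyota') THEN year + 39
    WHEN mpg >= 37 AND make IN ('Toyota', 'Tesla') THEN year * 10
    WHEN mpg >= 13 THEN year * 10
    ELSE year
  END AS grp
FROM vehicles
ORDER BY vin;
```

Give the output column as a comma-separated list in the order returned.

19980, 20010, 20020, 2058, 2057, 20220, 2058, 20040, 2052

vin=A14: mpg >= 13 → 19980
vin=A18: mpg >= 13 → 20010
vin=A22: mpg >= 13 → 20020
vin=A46: mpg >= 44 OR make IN ('Tesla', 'Toyota') → 2058
vin=A51: mpg >= 44 OR make IN ('Tesla', 'Toyota') → 2057
vin=A73: mpg >= 13 → 20220
vin=A79: mpg >= 44 OR make IN ('Tesla', 'Toyota') → 2058
vin=A82: mpg >= 13 → 20040
vin=A94: mpg >= 44 OR make IN ('Tesla', 'Toyota') → 2052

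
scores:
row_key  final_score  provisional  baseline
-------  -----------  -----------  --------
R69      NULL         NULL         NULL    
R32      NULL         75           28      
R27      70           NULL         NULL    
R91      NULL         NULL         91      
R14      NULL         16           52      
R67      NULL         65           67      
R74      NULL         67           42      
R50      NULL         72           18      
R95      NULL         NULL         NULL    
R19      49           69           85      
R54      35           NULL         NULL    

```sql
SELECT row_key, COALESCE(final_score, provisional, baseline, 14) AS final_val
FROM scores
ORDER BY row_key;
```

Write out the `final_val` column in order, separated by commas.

row_key=R14: final_score=NULL, provisional=16 → 16
row_key=R19: final_score=49 → 49
row_key=R27: final_score=70 → 70
row_key=R32: final_score=NULL, provisional=75 → 75
row_key=R50: final_score=NULL, provisional=72 → 72
row_key=R54: final_score=35 → 35
row_key=R67: final_score=NULL, provisional=65 → 65
row_key=R69: final_score=NULL, provisional=NULL, baseline=NULL, → literal 14 → 14
row_key=R74: final_score=NULL, provisional=67 → 67
row_key=R91: final_score=NULL, provisional=NULL, baseline=91 → 91
row_key=R95: final_score=NULL, provisional=NULL, baseline=NULL, → literal 14 → 14

16, 49, 70, 75, 72, 35, 65, 14, 67, 91, 14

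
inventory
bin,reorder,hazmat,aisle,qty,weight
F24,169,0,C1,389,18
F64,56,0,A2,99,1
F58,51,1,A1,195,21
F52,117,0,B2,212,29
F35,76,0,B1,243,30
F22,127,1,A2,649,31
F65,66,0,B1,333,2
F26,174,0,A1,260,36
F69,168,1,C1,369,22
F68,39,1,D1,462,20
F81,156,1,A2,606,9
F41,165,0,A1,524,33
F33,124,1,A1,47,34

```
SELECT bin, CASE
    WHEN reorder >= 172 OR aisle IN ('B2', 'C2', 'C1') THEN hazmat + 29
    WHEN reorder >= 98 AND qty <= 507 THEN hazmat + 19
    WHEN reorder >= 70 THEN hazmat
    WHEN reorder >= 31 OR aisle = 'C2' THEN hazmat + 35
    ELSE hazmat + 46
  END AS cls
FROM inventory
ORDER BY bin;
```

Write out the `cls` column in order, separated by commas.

1, 29, 29, 20, 0, 0, 29, 36, 35, 35, 36, 30, 1

bin=F22: reorder >= 70 → 1
bin=F24: reorder >= 172 OR aisle IN ('B2', 'C2', 'C1') → 29
bin=F26: reorder >= 172 OR aisle IN ('B2', 'C2', 'C1') → 29
bin=F33: reorder >= 98 AND qty <= 507 → 20
bin=F35: reorder >= 70 → 0
bin=F41: reorder >= 70 → 0
bin=F52: reorder >= 172 OR aisle IN ('B2', 'C2', 'C1') → 29
bin=F58: reorder >= 31 OR aisle = 'C2' → 36
bin=F64: reorder >= 31 OR aisle = 'C2' → 35
bin=F65: reorder >= 31 OR aisle = 'C2' → 35
bin=F68: reorder >= 31 OR aisle = 'C2' → 36
bin=F69: reorder >= 172 OR aisle IN ('B2', 'C2', 'C1') → 30
bin=F81: reorder >= 70 → 1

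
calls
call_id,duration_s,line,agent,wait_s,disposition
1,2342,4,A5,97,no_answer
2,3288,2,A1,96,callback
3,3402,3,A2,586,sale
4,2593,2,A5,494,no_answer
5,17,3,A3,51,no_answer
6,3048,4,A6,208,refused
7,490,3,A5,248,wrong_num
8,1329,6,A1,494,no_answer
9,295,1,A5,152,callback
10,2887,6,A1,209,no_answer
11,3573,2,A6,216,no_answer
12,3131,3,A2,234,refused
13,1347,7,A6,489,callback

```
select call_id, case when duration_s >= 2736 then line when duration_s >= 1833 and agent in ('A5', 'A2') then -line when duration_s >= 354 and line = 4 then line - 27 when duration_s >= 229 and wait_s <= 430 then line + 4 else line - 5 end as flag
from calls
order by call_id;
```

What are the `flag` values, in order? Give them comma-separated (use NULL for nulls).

call_id=1: duration_s >= 1833 and agent in ('A5', 'A2') → -4
call_id=2: duration_s >= 2736 → 2
call_id=3: duration_s >= 2736 → 3
call_id=4: duration_s >= 1833 and agent in ('A5', 'A2') → -2
call_id=5: ELSE → -2
call_id=6: duration_s >= 2736 → 4
call_id=7: duration_s >= 229 and wait_s <= 430 → 7
call_id=8: ELSE → 1
call_id=9: duration_s >= 229 and wait_s <= 430 → 5
call_id=10: duration_s >= 2736 → 6
call_id=11: duration_s >= 2736 → 2
call_id=12: duration_s >= 2736 → 3
call_id=13: ELSE → 2

-4, 2, 3, -2, -2, 4, 7, 1, 5, 6, 2, 3, 2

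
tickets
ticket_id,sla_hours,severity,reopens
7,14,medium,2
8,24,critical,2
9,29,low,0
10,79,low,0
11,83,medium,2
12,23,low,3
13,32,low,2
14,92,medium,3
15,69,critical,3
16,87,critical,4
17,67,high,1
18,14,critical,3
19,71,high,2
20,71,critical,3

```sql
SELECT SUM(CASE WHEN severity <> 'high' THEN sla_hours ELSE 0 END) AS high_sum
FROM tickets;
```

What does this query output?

ticket_id=7: ✓ → 14
ticket_id=8: ✓ → 24
ticket_id=9: ✓ → 29
ticket_id=10: ✓ → 79
ticket_id=11: ✓ → 83
ticket_id=12: ✓ → 23
ticket_id=13: ✓ → 32
ticket_id=14: ✓ → 92
ticket_id=15: ✓ → 69
ticket_id=16: ✓ → 87
ticket_id=17: ✗
ticket_id=18: ✓ → 14
ticket_id=19: ✗
ticket_id=20: ✓ → 71
high_sum = 14 + 24 + 29 + 79 + 83 + 23 + 32 + 92 + 69 + 87 + 14 + 71 = 617

617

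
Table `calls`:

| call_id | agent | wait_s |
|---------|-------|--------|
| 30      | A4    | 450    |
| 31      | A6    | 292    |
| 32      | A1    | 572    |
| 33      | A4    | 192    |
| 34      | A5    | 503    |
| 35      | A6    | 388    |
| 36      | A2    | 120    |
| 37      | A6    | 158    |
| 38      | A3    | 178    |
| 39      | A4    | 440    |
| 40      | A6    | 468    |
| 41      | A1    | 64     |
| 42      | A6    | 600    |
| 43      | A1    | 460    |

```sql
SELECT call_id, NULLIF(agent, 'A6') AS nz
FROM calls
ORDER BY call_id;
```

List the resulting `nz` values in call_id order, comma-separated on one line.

A4, NULL, A1, A4, A5, NULL, A2, NULL, A3, A4, NULL, A1, NULL, A1

call_id=30: agent=A4 vs A6: differ → A4
call_id=31: agent=A6 vs A6: equal → NULL
call_id=32: agent=A1 vs A6: differ → A1
call_id=33: agent=A4 vs A6: differ → A4
call_id=34: agent=A5 vs A6: differ → A5
call_id=35: agent=A6 vs A6: equal → NULL
call_id=36: agent=A2 vs A6: differ → A2
call_id=37: agent=A6 vs A6: equal → NULL
call_id=38: agent=A3 vs A6: differ → A3
call_id=39: agent=A4 vs A6: differ → A4
call_id=40: agent=A6 vs A6: equal → NULL
call_id=41: agent=A1 vs A6: differ → A1
call_id=42: agent=A6 vs A6: equal → NULL
call_id=43: agent=A1 vs A6: differ → A1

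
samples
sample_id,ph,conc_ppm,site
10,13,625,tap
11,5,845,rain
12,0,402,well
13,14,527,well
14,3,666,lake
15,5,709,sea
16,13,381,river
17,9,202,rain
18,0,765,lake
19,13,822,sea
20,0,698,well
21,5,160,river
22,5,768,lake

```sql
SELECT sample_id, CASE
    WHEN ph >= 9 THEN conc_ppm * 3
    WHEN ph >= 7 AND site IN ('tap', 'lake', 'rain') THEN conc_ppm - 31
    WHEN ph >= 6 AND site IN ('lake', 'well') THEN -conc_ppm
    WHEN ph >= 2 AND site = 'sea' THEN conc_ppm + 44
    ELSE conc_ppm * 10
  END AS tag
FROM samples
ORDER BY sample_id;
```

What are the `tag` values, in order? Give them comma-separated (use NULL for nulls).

sample_id=10: ph >= 9 → 1875
sample_id=11: ELSE → 8450
sample_id=12: ELSE → 4020
sample_id=13: ph >= 9 → 1581
sample_id=14: ELSE → 6660
sample_id=15: ph >= 2 AND site = 'sea' → 753
sample_id=16: ph >= 9 → 1143
sample_id=17: ph >= 9 → 606
sample_id=18: ELSE → 7650
sample_id=19: ph >= 9 → 2466
sample_id=20: ELSE → 6980
sample_id=21: ELSE → 1600
sample_id=22: ELSE → 7680

1875, 8450, 4020, 1581, 6660, 753, 1143, 606, 7650, 2466, 6980, 1600, 7680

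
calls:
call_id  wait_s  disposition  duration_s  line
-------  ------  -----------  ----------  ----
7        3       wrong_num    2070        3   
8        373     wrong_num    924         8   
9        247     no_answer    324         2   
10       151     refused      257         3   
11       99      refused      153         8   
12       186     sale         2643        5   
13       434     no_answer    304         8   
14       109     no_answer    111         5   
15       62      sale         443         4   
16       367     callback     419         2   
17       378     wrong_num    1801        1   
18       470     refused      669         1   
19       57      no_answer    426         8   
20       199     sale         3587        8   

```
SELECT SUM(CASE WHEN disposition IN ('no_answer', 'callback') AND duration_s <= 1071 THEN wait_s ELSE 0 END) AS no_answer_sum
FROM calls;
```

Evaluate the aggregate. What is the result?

1214

call_id=7: ✗
call_id=8: ✗
call_id=9: ✓ → 247
call_id=10: ✗
call_id=11: ✗
call_id=12: ✗
call_id=13: ✓ → 434
call_id=14: ✓ → 109
call_id=15: ✗
call_id=16: ✓ → 367
call_id=17: ✗
call_id=18: ✗
call_id=19: ✓ → 57
call_id=20: ✗
no_answer_sum = 247 + 434 + 109 + 367 + 57 = 1214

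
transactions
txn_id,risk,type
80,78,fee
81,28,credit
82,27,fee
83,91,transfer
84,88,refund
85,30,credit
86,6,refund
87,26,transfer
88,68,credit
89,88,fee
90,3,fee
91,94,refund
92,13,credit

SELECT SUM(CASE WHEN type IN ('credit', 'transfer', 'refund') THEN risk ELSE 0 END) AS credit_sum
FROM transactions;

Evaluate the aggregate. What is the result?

444

txn_id=80: ✗
txn_id=81: ✓ → 28
txn_id=82: ✗
txn_id=83: ✓ → 91
txn_id=84: ✓ → 88
txn_id=85: ✓ → 30
txn_id=86: ✓ → 6
txn_id=87: ✓ → 26
txn_id=88: ✓ → 68
txn_id=89: ✗
txn_id=90: ✗
txn_id=91: ✓ → 94
txn_id=92: ✓ → 13
credit_sum = 28 + 91 + 88 + 30 + 6 + 26 + 68 + 94 + 13 = 444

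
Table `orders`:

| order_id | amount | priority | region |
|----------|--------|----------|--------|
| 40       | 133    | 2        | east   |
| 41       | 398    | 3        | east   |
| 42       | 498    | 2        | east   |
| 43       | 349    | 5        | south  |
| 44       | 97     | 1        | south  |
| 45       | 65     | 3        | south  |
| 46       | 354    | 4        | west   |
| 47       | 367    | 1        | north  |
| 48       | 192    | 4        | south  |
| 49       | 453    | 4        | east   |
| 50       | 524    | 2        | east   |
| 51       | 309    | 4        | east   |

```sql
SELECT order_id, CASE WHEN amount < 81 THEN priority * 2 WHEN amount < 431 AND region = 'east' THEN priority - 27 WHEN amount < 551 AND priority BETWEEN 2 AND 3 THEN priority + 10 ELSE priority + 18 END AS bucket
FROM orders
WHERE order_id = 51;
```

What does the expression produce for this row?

order_id = 51: amount=309, priority=4, region=east.
amount < 81 → false
amount < 431 AND region = 'east' → true → -23

-23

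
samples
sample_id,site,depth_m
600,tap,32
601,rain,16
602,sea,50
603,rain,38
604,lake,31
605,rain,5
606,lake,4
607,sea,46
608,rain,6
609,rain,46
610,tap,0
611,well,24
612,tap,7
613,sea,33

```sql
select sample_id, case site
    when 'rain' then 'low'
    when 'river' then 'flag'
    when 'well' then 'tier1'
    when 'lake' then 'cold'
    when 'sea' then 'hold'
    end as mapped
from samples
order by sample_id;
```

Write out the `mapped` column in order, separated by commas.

sample_id=600: (no match → NULL) → NULL
sample_id=601: site='rain' → low
sample_id=602: site='sea' → hold
sample_id=603: site='rain' → low
sample_id=604: site='lake' → cold
sample_id=605: site='rain' → low
sample_id=606: site='lake' → cold
sample_id=607: site='sea' → hold
sample_id=608: site='rain' → low
sample_id=609: site='rain' → low
sample_id=610: (no match → NULL) → NULL
sample_id=611: site='well' → tier1
sample_id=612: (no match → NULL) → NULL
sample_id=613: site='sea' → hold

NULL, low, hold, low, cold, low, cold, hold, low, low, NULL, tier1, NULL, hold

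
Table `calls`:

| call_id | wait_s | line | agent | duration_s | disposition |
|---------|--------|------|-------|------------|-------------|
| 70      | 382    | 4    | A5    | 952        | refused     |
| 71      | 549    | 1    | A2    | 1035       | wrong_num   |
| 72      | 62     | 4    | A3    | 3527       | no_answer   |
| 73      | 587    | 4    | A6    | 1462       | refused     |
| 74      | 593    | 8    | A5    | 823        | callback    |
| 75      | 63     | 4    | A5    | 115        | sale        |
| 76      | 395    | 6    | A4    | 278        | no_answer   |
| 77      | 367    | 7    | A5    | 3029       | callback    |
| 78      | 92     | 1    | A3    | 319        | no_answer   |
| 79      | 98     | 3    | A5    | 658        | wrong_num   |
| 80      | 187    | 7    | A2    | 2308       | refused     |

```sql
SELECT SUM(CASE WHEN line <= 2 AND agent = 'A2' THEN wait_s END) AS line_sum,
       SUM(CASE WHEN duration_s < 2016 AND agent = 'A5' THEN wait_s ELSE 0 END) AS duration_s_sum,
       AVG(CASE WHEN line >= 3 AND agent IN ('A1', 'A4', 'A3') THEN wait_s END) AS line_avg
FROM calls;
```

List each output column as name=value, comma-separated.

line_sum=549, duration_s_sum=1136, line_avg=228.5

[line_sum: line <= 2 AND agent = 'A2']
call_id=70: ✗
call_id=71: ✓ → 549
call_id=72: ✗
call_id=73: ✗
call_id=74: ✗
call_id=75: ✗
call_id=76: ✗
call_id=77: ✗
call_id=78: ✗
call_id=79: ✗
call_id=80: ✗
line_sum = 549
—
[duration_s_sum: duration_s < 2016 AND agent = 'A5']
call_id=70: ✓ → 382
call_id=71: ✗
call_id=72: ✗
call_id=73: ✗
call_id=74: ✓ → 593
call_id=75: ✓ → 63
call_id=76: ✗
call_id=77: ✗
call_id=78: ✗
call_id=79: ✓ → 98
call_id=80: ✗
duration_s_sum = 382 + 593 + 63 + 98 = 1136
—
[line_avg: line >= 3 AND agent IN ('A1', 'A4', 'A3')]
call_id=70: ✗
call_id=71: ✗
call_id=72: ✓ → 62
call_id=73: ✗
call_id=74: ✗
call_id=75: ✗
call_id=76: ✓ → 395
call_id=77: ✗
call_id=78: ✗
call_id=79: ✗
call_id=80: ✗
line_avg = (62 + 395) / 2 = 228.5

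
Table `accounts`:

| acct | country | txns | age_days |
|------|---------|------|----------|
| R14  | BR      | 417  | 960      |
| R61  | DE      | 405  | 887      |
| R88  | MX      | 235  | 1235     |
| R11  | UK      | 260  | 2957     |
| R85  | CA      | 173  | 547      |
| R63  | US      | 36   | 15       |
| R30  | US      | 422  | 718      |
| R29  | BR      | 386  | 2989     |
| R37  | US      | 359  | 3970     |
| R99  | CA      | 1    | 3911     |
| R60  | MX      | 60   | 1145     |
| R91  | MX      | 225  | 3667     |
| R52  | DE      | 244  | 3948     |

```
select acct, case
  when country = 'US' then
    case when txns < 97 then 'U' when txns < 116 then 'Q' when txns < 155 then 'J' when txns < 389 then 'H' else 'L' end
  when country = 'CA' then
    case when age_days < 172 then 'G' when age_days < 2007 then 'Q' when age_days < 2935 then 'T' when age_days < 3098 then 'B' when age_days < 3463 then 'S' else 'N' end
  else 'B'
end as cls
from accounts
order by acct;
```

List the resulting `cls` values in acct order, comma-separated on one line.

B, B, B, L, H, B, B, B, U, Q, B, B, N

acct=R11: country='UK' → outer ELSE → B
acct=R14: country='BR' → outer ELSE → B
acct=R29: country='BR' → outer ELSE → B
acct=R30: country='US' → inner[ELSE] → L
acct=R37: country='US' → inner[txns < 389] → H
acct=R52: country='DE' → outer ELSE → B
acct=R60: country='MX' → outer ELSE → B
acct=R61: country='DE' → outer ELSE → B
acct=R63: country='US' → inner[txns < 97] → U
acct=R85: country='CA' → inner[age_days < 2007] → Q
acct=R88: country='MX' → outer ELSE → B
acct=R91: country='MX' → outer ELSE → B
acct=R99: country='CA' → inner[ELSE] → N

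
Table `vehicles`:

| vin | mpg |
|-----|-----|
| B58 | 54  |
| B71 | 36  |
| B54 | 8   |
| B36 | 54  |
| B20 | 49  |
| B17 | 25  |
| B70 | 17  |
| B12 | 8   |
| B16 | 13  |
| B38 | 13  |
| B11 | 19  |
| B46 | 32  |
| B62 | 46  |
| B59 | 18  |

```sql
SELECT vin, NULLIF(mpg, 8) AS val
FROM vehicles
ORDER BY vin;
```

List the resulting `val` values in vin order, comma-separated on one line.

19, NULL, 13, 25, 49, 54, 13, 32, NULL, 54, 18, 46, 17, 36

vin=B11: mpg=19 vs 8: differ → 19
vin=B12: mpg=8 vs 8: equal → NULL
vin=B16: mpg=13 vs 8: differ → 13
vin=B17: mpg=25 vs 8: differ → 25
vin=B20: mpg=49 vs 8: differ → 49
vin=B36: mpg=54 vs 8: differ → 54
vin=B38: mpg=13 vs 8: differ → 13
vin=B46: mpg=32 vs 8: differ → 32
vin=B54: mpg=8 vs 8: equal → NULL
vin=B58: mpg=54 vs 8: differ → 54
vin=B59: mpg=18 vs 8: differ → 18
vin=B62: mpg=46 vs 8: differ → 46
vin=B70: mpg=17 vs 8: differ → 17
vin=B71: mpg=36 vs 8: differ → 36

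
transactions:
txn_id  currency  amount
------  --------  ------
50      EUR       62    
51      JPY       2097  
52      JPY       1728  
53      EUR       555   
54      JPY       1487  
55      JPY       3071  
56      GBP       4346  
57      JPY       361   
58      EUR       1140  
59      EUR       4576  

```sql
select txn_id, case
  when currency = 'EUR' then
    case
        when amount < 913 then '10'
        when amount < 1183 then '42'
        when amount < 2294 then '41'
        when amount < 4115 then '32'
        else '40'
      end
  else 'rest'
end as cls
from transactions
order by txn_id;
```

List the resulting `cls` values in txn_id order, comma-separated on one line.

txn_id=50: currency='EUR' → inner[amount < 913] → 10
txn_id=51: currency='JPY' → outer ELSE → rest
txn_id=52: currency='JPY' → outer ELSE → rest
txn_id=53: currency='EUR' → inner[amount < 913] → 10
txn_id=54: currency='JPY' → outer ELSE → rest
txn_id=55: currency='JPY' → outer ELSE → rest
txn_id=56: currency='GBP' → outer ELSE → rest
txn_id=57: currency='JPY' → outer ELSE → rest
txn_id=58: currency='EUR' → inner[amount < 1183] → 42
txn_id=59: currency='EUR' → inner[ELSE] → 40

10, rest, rest, 10, rest, rest, rest, rest, 42, 40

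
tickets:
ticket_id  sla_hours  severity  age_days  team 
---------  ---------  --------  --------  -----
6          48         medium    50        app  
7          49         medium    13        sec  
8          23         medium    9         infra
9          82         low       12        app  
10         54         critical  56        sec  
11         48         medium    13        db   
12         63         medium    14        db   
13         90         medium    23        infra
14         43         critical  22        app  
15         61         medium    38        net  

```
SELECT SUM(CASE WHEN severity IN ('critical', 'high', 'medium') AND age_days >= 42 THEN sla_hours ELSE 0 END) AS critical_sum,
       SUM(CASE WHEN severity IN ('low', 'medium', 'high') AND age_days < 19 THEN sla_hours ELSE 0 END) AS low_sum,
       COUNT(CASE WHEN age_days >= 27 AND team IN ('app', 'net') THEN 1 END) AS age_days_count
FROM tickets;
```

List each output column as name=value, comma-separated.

critical_sum=102, low_sum=265, age_days_count=2

[critical_sum: severity IN ('critical', 'high', 'medium') AND age_days >= 42]
ticket_id=6: ✓ → 48
ticket_id=7: ✗
ticket_id=8: ✗
ticket_id=9: ✗
ticket_id=10: ✓ → 54
ticket_id=11: ✗
ticket_id=12: ✗
ticket_id=13: ✗
ticket_id=14: ✗
ticket_id=15: ✗
critical_sum = 48 + 54 = 102
—
[low_sum: severity IN ('low', 'medium', 'high') AND age_days < 19]
ticket_id=6: ✗
ticket_id=7: ✓ → 49
ticket_id=8: ✓ → 23
ticket_id=9: ✓ → 82
ticket_id=10: ✗
ticket_id=11: ✓ → 48
ticket_id=12: ✓ → 63
ticket_id=13: ✗
ticket_id=14: ✗
ticket_id=15: ✗
low_sum = 49 + 23 + 82 + 48 + 63 = 265
—
[age_days_count: age_days >= 27 AND team IN ('app', 'net')]
ticket_id=6: ✓ → 1
ticket_id=7: ✗
ticket_id=8: ✗
ticket_id=9: ✗
ticket_id=10: ✗
ticket_id=11: ✗
ticket_id=12: ✗
ticket_id=13: ✗
ticket_id=14: ✗
ticket_id=15: ✓ → 1
age_days_count = COUNT(1, 1) = 2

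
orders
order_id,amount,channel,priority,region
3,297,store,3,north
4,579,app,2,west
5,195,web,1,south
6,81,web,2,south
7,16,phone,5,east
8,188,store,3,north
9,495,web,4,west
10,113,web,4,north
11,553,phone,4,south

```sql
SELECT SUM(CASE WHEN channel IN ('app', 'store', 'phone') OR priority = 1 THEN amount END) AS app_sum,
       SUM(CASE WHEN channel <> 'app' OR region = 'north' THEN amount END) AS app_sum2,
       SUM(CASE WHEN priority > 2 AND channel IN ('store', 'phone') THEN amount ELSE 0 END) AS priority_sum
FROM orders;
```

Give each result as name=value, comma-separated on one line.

app_sum=1828, app_sum2=1938, priority_sum=1054

[app_sum: channel IN ('app', 'store', 'phone') OR priority = 1]
order_id=3: ✓ → 297
order_id=4: ✓ → 579
order_id=5: ✓ → 195
order_id=6: ✗
order_id=7: ✓ → 16
order_id=8: ✓ → 188
order_id=9: ✗
order_id=10: ✗
order_id=11: ✓ → 553
app_sum = 297 + 579 + 195 + 16 + 188 + 553 = 1828
—
[app_sum2: channel <> 'app' OR region = 'north']
order_id=3: ✓ → 297
order_id=4: ✗
order_id=5: ✓ → 195
order_id=6: ✓ → 81
order_id=7: ✓ → 16
order_id=8: ✓ → 188
order_id=9: ✓ → 495
order_id=10: ✓ → 113
order_id=11: ✓ → 553
app_sum2 = 297 + 195 + 81 + 16 + 188 + 495 + 113 + 553 = 1938
—
[priority_sum: priority > 2 AND channel IN ('store', 'phone')]
order_id=3: ✓ → 297
order_id=4: ✗
order_id=5: ✗
order_id=6: ✗
order_id=7: ✓ → 16
order_id=8: ✓ → 188
order_id=9: ✗
order_id=10: ✗
order_id=11: ✓ → 553
priority_sum = 297 + 16 + 188 + 553 = 1054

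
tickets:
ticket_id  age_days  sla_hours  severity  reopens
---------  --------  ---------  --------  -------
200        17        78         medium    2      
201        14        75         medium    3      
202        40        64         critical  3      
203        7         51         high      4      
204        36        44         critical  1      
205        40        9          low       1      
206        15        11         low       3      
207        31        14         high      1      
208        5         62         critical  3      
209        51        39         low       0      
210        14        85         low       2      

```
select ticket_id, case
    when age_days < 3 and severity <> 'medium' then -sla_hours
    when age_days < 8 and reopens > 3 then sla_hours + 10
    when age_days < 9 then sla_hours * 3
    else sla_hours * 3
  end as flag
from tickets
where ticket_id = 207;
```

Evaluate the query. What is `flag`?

42

ticket_id = 207: age_days=31, sla_hours=14, severity=high, reopens=1.
age_days < 3 and severity <> 'medium' → false
age_days < 8 and reopens > 3 → false
age_days < 9 → false
No prior WHEN matched → ELSE → 42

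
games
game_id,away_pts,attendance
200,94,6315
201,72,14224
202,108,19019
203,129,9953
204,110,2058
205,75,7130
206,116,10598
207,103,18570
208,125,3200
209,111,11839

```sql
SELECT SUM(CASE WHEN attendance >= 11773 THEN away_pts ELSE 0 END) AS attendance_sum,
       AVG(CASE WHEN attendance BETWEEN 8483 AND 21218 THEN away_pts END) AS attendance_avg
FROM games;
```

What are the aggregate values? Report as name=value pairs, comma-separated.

attendance_sum=394, attendance_avg=106.5

[attendance_sum: attendance >= 11773]
game_id=200: ✗
game_id=201: ✓ → 72
game_id=202: ✓ → 108
game_id=203: ✗
game_id=204: ✗
game_id=205: ✗
game_id=206: ✗
game_id=207: ✓ → 103
game_id=208: ✗
game_id=209: ✓ → 111
attendance_sum = 72 + 108 + 103 + 111 = 394
—
[attendance_avg: attendance BETWEEN 8483 AND 21218]
game_id=200: ✗
game_id=201: ✓ → 72
game_id=202: ✓ → 108
game_id=203: ✓ → 129
game_id=204: ✗
game_id=205: ✗
game_id=206: ✓ → 116
game_id=207: ✓ → 103
game_id=208: ✗
game_id=209: ✓ → 111
attendance_avg = (72 + 108 + 129 + 116 + 103 + 111) / 6 = 106.5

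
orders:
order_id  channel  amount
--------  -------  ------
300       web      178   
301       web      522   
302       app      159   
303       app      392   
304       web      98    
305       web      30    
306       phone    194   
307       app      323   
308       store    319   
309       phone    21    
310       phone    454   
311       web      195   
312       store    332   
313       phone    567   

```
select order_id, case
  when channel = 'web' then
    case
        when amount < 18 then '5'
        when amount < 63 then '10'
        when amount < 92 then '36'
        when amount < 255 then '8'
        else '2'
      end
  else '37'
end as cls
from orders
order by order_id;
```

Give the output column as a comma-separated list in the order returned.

8, 2, 37, 37, 8, 10, 37, 37, 37, 37, 37, 8, 37, 37

order_id=300: channel='web' → inner[amount < 255] → 8
order_id=301: channel='web' → inner[ELSE] → 2
order_id=302: channel='app' → outer ELSE → 37
order_id=303: channel='app' → outer ELSE → 37
order_id=304: channel='web' → inner[amount < 255] → 8
order_id=305: channel='web' → inner[amount < 63] → 10
order_id=306: channel='phone' → outer ELSE → 37
order_id=307: channel='app' → outer ELSE → 37
order_id=308: channel='store' → outer ELSE → 37
order_id=309: channel='phone' → outer ELSE → 37
order_id=310: channel='phone' → outer ELSE → 37
order_id=311: channel='web' → inner[amount < 255] → 8
order_id=312: channel='store' → outer ELSE → 37
order_id=313: channel='phone' → outer ELSE → 37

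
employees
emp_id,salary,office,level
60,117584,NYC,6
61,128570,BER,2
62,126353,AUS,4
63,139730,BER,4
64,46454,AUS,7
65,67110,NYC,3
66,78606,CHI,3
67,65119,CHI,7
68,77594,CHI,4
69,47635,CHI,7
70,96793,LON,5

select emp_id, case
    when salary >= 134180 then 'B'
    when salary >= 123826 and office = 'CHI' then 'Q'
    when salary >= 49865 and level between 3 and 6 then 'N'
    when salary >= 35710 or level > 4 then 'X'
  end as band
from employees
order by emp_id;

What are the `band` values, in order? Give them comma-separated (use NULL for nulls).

emp_id=60: salary >= 49865 and level between 3 and 6 → N
emp_id=61: salary >= 35710 or level > 4 → X
emp_id=62: salary >= 49865 and level between 3 and 6 → N
emp_id=63: salary >= 134180 → B
emp_id=64: salary >= 35710 or level > 4 → X
emp_id=65: salary >= 49865 and level between 3 and 6 → N
emp_id=66: salary >= 49865 and level between 3 and 6 → N
emp_id=67: salary >= 35710 or level > 4 → X
emp_id=68: salary >= 49865 and level between 3 and 6 → N
emp_id=69: salary >= 35710 or level > 4 → X
emp_id=70: salary >= 49865 and level between 3 and 6 → N

N, X, N, B, X, N, N, X, N, X, N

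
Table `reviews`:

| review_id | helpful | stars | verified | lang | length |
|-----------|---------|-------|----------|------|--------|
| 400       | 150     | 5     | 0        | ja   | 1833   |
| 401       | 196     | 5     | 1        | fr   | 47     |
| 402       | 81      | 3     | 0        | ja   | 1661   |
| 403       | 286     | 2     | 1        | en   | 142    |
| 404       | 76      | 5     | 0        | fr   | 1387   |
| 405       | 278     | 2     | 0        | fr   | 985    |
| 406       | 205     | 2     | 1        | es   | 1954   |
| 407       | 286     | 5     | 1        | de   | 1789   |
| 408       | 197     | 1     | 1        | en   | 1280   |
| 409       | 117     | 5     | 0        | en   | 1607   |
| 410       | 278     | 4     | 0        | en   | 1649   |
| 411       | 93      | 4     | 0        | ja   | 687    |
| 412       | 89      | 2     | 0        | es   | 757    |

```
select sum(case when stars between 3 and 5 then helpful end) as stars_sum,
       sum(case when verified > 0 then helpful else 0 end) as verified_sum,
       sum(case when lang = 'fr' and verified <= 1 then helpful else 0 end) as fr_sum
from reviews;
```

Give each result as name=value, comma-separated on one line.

[stars_sum: stars between 3 and 5]
review_id=400: ✓ → 150
review_id=401: ✓ → 196
review_id=402: ✓ → 81
review_id=403: ✗
review_id=404: ✓ → 76
review_id=405: ✗
review_id=406: ✗
review_id=407: ✓ → 286
review_id=408: ✗
review_id=409: ✓ → 117
review_id=410: ✓ → 278
review_id=411: ✓ → 93
review_id=412: ✗
stars_sum = 150 + 196 + 81 + 76 + 286 + 117 + 278 + 93 = 1277
—
[verified_sum: verified > 0]
review_id=400: ✗
review_id=401: ✓ → 196
review_id=402: ✗
review_id=403: ✓ → 286
review_id=404: ✗
review_id=405: ✗
review_id=406: ✓ → 205
review_id=407: ✓ → 286
review_id=408: ✓ → 197
review_id=409: ✗
review_id=410: ✗
review_id=411: ✗
review_id=412: ✗
verified_sum = 196 + 286 + 205 + 286 + 197 = 1170
—
[fr_sum: lang = 'fr' and verified <= 1]
review_id=400: ✗
review_id=401: ✓ → 196
review_id=402: ✗
review_id=403: ✗
review_id=404: ✓ → 76
review_id=405: ✓ → 278
review_id=406: ✗
review_id=407: ✗
review_id=408: ✗
review_id=409: ✗
review_id=410: ✗
review_id=411: ✗
review_id=412: ✗
fr_sum = 196 + 76 + 278 = 550

stars_sum=1277, verified_sum=1170, fr_sum=550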